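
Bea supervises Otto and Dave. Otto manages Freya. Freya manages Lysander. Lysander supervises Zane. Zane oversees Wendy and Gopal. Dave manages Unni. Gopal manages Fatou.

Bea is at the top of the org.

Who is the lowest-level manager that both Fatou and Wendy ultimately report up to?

Fatou's chain of managers is Gopal, Zane, Lysander, Freya, Otto, Bea. Wendy's chain of managers is Zane, Lysander, Freya, Otto, Bea. The first manager that appears in both chains is Zane.

Zane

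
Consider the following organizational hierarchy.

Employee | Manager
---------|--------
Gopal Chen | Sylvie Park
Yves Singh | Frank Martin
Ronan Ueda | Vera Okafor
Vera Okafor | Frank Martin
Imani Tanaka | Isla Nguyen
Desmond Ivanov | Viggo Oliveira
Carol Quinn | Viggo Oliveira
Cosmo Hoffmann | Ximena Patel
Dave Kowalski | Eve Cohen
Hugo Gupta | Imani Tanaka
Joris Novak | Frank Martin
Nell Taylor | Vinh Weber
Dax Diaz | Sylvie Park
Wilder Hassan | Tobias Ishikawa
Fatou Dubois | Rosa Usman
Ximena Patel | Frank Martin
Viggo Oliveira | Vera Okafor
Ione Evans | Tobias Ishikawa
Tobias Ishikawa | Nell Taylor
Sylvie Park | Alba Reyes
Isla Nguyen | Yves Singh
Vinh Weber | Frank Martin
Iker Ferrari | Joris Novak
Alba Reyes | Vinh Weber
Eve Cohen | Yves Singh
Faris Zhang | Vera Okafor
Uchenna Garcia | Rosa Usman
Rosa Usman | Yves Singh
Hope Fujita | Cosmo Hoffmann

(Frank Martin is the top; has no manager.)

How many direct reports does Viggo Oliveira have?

Viggo Oliveira directly manages Desmond Ivanov, Carol Quinn. That is 2 direct reports.

2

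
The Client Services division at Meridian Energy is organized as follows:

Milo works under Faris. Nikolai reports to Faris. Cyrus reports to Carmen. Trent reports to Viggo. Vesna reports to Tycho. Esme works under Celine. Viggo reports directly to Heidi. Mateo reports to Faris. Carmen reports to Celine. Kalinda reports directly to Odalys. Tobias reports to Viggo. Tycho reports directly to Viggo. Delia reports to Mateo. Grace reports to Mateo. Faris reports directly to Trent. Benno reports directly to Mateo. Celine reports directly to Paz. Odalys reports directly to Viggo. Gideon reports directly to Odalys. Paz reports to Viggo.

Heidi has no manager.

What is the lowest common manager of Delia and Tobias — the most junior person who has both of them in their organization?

Delia's chain of managers is Mateo, Faris, Trent, Viggo, Heidi. Tobias's chain of managers is Viggo, Heidi. The first manager that appears in both chains is Viggo.

Viggo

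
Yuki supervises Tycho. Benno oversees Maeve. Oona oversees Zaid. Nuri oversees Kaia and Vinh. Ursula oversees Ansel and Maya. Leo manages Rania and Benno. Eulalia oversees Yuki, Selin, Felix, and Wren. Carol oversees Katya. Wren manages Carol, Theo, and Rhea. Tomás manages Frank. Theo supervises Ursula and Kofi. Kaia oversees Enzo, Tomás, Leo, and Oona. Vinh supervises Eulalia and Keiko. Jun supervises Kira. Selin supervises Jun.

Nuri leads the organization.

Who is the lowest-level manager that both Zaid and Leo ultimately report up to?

Kaia

Zaid's chain of managers is Oona, Kaia, Nuri. Leo's chain of managers is Kaia, Nuri. The first manager that appears in both chains is Kaia.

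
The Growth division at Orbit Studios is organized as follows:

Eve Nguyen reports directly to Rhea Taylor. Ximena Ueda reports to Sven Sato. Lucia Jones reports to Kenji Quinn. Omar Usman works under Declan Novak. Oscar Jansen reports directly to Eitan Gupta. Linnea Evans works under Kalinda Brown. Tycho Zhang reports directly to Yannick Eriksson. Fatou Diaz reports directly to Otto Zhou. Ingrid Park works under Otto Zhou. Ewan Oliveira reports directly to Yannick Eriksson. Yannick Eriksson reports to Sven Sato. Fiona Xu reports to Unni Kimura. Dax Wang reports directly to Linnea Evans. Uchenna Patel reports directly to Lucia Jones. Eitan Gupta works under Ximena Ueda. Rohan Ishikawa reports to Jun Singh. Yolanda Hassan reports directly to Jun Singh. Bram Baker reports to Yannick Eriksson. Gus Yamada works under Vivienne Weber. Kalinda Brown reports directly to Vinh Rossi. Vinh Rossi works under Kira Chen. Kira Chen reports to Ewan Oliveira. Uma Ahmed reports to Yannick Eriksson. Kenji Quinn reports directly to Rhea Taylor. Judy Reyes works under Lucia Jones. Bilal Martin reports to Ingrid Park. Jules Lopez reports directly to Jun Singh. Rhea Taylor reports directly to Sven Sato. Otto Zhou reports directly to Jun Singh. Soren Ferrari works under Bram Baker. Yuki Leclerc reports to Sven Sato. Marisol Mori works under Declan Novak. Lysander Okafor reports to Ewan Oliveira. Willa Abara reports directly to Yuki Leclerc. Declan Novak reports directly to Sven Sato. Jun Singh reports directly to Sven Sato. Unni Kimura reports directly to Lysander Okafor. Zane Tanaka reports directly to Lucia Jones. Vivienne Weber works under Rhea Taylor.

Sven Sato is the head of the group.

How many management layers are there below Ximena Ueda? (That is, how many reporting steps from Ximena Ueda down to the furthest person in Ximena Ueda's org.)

2

The longest chain under Ximena Ueda runs Ximena Ueda → Eitan Gupta → Oscar Jansen, which is 2 levels below Ximena Ueda.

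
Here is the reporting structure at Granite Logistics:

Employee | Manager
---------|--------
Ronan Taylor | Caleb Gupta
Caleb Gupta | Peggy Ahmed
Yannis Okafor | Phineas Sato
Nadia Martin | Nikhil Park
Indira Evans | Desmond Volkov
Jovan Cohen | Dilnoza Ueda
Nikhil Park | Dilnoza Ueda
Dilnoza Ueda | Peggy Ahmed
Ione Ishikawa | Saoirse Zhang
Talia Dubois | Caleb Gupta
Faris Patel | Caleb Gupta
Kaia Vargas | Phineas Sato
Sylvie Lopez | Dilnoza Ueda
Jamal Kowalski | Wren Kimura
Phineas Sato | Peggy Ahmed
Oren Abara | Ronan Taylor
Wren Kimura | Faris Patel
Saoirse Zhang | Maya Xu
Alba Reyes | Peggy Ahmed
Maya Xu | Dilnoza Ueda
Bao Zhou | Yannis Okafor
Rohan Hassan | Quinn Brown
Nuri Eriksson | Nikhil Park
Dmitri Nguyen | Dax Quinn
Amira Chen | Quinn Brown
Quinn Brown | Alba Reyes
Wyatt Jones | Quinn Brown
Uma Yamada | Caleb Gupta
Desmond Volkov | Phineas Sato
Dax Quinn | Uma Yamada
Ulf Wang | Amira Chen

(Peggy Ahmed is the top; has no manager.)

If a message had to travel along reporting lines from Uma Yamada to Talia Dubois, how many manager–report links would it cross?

2

Uma Yamada is 1 level below Caleb Gupta, and Talia Dubois is 1 level below Caleb Gupta (their lowest common manager). The shortest path runs up from Uma Yamada to Caleb Gupta and back down to Talia Dubois: 1 + 1 = 2 links.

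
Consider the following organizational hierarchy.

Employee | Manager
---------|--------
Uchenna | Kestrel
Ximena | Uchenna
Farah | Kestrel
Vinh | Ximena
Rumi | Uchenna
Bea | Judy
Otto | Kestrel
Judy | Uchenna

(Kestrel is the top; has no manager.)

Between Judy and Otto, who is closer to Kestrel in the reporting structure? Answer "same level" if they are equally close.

Judy is 2 levels below Kestrel; Otto is 1. Otto is higher.

Otto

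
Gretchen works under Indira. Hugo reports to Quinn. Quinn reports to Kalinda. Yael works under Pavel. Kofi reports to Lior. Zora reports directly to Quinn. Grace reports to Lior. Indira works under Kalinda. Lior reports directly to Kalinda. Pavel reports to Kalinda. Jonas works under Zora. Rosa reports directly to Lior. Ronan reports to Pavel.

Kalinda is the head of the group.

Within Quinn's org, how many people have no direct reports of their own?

2

The people in Quinn's organization with no one reporting to them are Hugo, Jonas. That is 2.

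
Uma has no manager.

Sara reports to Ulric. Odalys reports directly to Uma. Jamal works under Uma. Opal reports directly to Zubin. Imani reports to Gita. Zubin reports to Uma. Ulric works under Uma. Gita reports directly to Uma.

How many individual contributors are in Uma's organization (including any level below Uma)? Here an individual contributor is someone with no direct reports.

5

The people in Uma's organization with no one reporting to them are Odalys, Imani, Opal, Sara, Jamal. That is 5.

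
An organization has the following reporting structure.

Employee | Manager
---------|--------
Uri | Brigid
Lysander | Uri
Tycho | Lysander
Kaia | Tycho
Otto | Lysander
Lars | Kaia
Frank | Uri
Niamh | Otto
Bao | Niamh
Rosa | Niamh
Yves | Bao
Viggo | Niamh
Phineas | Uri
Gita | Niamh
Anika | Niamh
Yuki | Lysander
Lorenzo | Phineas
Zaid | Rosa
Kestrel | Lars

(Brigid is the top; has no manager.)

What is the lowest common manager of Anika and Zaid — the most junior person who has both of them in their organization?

Anika's chain of managers is Niamh, Otto, Lysander, Uri, Brigid. Zaid's chain of managers is Rosa, Niamh, Otto, Lysander, Uri, Brigid. The first manager that appears in both chains is Niamh.

Niamh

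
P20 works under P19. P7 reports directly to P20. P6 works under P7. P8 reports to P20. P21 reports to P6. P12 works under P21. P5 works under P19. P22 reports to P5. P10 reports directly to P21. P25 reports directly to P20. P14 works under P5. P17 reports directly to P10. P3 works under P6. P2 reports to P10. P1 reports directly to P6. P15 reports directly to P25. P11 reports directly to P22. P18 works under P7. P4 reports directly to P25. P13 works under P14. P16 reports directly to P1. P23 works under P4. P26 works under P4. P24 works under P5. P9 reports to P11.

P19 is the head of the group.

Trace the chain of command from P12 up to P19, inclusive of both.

P12 -> P21 -> P6 -> P7 -> P20 -> P19

P12 reports to P21. P21 reports to P6. P6 reports to P7. P7 reports to P20. P20 reports to P19. P19 is at the top.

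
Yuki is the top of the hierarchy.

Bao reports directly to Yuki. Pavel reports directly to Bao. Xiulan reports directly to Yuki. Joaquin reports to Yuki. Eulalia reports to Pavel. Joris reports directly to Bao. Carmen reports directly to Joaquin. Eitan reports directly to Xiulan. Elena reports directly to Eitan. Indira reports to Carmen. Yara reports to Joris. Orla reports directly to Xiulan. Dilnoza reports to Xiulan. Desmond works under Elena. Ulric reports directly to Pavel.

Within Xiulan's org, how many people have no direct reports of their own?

The people in Xiulan's organization with no one reporting to them are Dilnoza, Orla, Desmond. That is 3.

3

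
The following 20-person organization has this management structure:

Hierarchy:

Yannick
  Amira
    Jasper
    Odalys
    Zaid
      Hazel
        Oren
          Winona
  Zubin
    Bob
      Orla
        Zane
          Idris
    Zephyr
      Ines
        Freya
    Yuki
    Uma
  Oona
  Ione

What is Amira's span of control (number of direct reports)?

3

Amira directly manages Jasper, Odalys, Zaid. That is 3 direct reports.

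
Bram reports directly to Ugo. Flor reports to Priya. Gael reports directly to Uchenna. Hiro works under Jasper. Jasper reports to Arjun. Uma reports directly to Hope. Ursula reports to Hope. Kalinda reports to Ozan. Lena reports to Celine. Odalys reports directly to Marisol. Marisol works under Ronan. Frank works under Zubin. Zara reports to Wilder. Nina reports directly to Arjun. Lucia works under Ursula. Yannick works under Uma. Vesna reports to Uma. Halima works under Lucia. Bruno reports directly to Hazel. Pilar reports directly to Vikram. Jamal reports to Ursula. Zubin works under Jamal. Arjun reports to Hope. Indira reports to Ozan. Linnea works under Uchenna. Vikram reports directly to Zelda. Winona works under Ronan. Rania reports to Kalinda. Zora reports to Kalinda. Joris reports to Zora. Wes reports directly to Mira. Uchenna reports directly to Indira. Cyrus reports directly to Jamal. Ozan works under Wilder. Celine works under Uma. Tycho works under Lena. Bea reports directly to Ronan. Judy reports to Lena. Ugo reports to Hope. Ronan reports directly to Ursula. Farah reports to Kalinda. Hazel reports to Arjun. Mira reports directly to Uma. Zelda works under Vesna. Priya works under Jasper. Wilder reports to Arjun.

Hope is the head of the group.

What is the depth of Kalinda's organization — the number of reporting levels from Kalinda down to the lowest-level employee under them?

2

The longest chain under Kalinda runs Kalinda → Zora → Joris, which is 2 levels below Kalinda.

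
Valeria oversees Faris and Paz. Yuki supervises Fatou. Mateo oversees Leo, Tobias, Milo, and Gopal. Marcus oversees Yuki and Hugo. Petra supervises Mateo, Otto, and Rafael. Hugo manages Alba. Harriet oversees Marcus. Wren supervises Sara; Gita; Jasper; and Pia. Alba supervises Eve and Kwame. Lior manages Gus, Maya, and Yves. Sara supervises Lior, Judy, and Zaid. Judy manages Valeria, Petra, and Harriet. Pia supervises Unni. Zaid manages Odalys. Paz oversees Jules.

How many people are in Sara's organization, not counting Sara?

27

Sara directly manages Judy, Lior, Zaid. Under Judy: Harriet, Marcus, Hugo, Alba, Kwame, Eve, Yuki, Fatou, Petra, Rafael, Otto, Mateo, Gopal, Milo, Tobias, Leo, Valeria, Paz, Jules, Faris (20). Under Lior: Yves, Maya, Gus (3). Under Zaid: Odalys (1). So Sara's organization is 3 direct reports plus everyone under them: 21 + 4 + 2 = 27.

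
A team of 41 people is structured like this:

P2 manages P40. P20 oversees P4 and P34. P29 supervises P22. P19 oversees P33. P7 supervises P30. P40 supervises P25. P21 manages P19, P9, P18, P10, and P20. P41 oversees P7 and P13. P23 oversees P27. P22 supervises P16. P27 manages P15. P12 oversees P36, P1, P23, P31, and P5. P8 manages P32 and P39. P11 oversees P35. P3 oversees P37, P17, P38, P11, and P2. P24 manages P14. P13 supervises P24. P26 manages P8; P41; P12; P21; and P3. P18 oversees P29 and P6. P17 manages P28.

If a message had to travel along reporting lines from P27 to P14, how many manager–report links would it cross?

7

P27 is 3 levels below P26, and P14 is 4 levels below P26 (their lowest common manager). The shortest path runs up from P27 to P26 and back down to P14: 3 + 4 = 7 links.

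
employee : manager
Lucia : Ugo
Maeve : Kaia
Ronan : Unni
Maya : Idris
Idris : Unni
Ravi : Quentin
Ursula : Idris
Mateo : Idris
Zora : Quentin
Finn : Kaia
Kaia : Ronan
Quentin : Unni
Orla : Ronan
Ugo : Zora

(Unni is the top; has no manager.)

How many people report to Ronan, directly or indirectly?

Ronan directly manages Kaia, Orla. Under Kaia: Finn, Maeve (2). Orla has no reports. So Ronan's organization is 2 direct reports plus everyone under them: 3 + 1 = 4.

4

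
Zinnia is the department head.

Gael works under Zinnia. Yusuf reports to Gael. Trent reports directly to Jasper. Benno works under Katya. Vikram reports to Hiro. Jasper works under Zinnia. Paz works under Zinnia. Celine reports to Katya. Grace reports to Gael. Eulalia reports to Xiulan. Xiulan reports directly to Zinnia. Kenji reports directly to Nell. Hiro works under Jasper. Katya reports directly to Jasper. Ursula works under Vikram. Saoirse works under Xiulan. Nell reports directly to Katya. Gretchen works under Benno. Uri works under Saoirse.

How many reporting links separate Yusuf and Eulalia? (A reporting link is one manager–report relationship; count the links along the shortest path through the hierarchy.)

4

Yusuf is 2 levels below Zinnia, and Eulalia is 2 levels below Zinnia (their lowest common manager). The shortest path runs up from Yusuf to Zinnia and back down to Eulalia: 2 + 2 = 4 links.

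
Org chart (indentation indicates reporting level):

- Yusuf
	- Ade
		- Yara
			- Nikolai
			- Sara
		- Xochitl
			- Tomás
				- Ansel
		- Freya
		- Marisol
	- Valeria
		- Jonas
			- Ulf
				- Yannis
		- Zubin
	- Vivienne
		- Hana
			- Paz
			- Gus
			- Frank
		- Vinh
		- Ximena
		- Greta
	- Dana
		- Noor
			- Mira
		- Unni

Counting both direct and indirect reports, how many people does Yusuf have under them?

Yusuf directly manages Ade, Valeria, Vivienne, Dana. Under Ade: Marisol, Freya, Xochitl, Tomás, Ansel, Yara, Sara, Nikolai (8). Under Valeria: Zubin, Jonas, Ulf, Yannis (4). Under Vivienne: Greta, Ximena, Vinh, Hana, Frank, Gus, Paz (7). Under Dana: Unni, Noor, Mira (3). So Yusuf's organization is 4 direct reports plus everyone under them: 9 + 5 + 8 + 4 = 26.

26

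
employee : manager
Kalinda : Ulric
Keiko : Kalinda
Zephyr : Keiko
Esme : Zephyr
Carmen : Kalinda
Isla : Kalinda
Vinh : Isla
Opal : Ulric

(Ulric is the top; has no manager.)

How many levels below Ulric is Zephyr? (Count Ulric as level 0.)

Chain from Zephyr up to Ulric: Zephyr → Keiko → Kalinda → Ulric. That is 3 steps up, so Zephyr is 3 levels below Ulric.

3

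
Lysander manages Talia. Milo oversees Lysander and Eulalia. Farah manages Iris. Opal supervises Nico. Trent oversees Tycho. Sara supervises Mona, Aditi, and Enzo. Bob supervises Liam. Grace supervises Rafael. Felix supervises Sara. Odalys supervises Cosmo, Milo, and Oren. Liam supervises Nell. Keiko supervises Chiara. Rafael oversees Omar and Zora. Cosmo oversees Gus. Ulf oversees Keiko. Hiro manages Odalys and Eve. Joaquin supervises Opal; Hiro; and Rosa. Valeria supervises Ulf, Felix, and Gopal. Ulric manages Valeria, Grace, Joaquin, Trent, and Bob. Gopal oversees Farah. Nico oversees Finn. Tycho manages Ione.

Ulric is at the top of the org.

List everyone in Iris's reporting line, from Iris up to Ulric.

Iris -> Farah -> Gopal -> Valeria -> Ulric

Iris reports to Farah. Farah reports to Gopal. Gopal reports to Valeria. Valeria reports to Ulric. Ulric is at the top.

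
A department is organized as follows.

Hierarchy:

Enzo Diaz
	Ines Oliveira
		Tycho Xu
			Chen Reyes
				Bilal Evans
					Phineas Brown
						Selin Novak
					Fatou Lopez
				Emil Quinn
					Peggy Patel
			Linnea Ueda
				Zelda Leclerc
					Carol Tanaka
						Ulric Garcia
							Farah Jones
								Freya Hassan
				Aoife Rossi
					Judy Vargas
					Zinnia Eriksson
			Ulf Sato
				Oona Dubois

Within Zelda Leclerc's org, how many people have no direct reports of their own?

1

The only person in Zelda Leclerc's organization with no one reporting to them is Freya Hassan. That is 1.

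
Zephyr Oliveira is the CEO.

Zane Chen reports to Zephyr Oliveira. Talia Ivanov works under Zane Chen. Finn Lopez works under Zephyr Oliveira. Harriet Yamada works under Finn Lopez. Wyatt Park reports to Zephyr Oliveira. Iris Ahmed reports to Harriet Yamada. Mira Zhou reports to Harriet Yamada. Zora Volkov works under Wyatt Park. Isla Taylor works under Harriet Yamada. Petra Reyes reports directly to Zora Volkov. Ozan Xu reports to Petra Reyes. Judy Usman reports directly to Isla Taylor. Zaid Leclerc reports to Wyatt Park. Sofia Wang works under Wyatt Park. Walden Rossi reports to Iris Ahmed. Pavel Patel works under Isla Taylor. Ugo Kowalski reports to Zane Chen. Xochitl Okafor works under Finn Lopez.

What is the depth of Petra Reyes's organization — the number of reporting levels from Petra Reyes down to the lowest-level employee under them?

The longest chain under Petra Reyes runs Petra Reyes → Ozan Xu, which is 1 level below Petra Reyes.

1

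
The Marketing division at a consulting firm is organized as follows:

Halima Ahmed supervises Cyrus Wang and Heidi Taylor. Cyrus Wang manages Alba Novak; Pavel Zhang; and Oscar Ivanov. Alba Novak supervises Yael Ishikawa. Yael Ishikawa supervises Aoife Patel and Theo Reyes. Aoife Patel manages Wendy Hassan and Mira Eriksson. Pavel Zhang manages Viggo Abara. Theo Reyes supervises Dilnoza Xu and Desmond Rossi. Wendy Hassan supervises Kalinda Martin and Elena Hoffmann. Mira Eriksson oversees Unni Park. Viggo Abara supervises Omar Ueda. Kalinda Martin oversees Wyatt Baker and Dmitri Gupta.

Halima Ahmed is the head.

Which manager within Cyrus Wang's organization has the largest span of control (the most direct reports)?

Cyrus Wang

Direct-report counts within Cyrus Wang's organization: Cyrus Wang has 3; Pavel Zhang has 1; Viggo Abara has 1; Alba Novak has 1; Yael Ishikawa has 2; Theo Reyes has 2; Aoife Patel has 2; Mira Eriksson has 1; Wendy Hassan has 2; Kalinda Martin has 2. The largest is 3, held by Cyrus Wang.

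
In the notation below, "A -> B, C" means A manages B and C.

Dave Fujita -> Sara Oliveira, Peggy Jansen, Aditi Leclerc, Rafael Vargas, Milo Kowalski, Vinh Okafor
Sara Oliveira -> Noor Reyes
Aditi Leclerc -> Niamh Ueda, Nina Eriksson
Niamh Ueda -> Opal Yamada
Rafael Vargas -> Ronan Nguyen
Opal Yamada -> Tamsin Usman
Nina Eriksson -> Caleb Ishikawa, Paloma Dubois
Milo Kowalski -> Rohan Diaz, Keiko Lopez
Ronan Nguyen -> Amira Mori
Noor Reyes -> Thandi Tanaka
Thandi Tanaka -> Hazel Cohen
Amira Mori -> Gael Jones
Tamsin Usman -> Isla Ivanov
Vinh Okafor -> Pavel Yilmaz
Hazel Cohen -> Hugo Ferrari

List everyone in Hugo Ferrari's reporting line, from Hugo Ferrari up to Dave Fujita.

Hugo Ferrari -> Hazel Cohen -> Thandi Tanaka -> Noor Reyes -> Sara Oliveira -> Dave Fujita

Hugo Ferrari reports to Hazel Cohen. Hazel Cohen reports to Thandi Tanaka. Thandi Tanaka reports to Noor Reyes. Noor Reyes reports to Sara Oliveira. Sara Oliveira reports to Dave Fujita. Dave Fujita is at the top.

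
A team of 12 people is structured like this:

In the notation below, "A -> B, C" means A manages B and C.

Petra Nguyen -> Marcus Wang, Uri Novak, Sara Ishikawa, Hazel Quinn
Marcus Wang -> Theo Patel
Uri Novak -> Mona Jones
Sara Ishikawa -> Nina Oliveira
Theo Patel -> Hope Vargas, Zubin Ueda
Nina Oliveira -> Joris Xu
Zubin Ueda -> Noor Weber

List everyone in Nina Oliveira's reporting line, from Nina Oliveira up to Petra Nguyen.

Nina Oliveira reports to Sara Ishikawa. Sara Ishikawa reports to Petra Nguyen. Petra Nguyen is at the top.

Nina Oliveira -> Sara Ishikawa -> Petra Nguyen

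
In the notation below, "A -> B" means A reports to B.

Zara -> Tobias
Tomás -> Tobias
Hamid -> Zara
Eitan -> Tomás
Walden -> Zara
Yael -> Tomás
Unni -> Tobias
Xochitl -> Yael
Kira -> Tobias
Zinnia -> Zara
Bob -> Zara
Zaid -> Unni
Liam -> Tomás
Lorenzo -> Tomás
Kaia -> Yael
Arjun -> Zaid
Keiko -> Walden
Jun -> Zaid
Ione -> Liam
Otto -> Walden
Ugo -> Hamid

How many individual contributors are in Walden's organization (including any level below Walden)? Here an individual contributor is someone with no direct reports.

2

The people in Walden's organization with no one reporting to them are Otto, Keiko. That is 2.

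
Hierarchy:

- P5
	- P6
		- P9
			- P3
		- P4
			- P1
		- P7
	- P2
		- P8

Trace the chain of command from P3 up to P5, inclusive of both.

P3 reports to P9. P9 reports to P6. P6 reports to P5. P5 is at the top.

P3 -> P9 -> P6 -> P5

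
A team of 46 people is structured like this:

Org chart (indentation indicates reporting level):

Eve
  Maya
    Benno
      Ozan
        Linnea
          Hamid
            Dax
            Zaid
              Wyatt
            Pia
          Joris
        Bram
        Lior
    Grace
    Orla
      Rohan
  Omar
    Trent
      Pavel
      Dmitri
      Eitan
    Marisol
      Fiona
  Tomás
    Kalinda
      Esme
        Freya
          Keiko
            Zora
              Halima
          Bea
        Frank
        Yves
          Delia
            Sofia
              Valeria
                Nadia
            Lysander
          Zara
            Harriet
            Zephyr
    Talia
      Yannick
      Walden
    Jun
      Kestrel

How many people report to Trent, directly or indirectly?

Trent directly manages Pavel, Dmitri, Eitan. Pavel has no reports. Dmitri has no reports. Eitan has no reports. So Trent's organization is 3 direct reports plus everyone under them: 1 + 1 + 1 = 3.

3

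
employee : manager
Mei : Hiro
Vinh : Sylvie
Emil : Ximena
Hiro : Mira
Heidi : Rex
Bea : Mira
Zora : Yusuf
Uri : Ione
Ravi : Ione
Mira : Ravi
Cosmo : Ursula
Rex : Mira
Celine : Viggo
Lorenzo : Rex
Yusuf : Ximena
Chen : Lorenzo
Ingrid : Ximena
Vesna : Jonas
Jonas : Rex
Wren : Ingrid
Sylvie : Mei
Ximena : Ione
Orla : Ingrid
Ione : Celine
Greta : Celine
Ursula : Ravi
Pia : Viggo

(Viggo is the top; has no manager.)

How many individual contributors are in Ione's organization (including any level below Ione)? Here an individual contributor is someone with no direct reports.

The people in Ione's organization with no one reporting to them are Uri, Cosmo, Bea, Vinh, Vesna, Heidi, Chen, Zora, Emil, Wren, Orla. That is 11.

11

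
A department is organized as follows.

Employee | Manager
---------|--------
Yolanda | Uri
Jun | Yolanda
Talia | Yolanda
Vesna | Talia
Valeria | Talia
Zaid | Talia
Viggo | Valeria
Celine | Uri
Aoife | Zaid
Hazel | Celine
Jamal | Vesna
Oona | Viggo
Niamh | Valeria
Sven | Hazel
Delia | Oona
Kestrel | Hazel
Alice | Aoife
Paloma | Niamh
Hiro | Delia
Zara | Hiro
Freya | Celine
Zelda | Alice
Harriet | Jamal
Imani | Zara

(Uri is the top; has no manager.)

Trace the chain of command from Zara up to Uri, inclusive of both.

Zara reports to Hiro. Hiro reports to Delia. Delia reports to Oona. Oona reports to Viggo. Viggo reports to Valeria. Valeria reports to Talia. Talia reports to Yolanda. Yolanda reports to Uri. Uri is at the top.

Zara -> Hiro -> Delia -> Oona -> Viggo -> Valeria -> Talia -> Yolanda -> Uri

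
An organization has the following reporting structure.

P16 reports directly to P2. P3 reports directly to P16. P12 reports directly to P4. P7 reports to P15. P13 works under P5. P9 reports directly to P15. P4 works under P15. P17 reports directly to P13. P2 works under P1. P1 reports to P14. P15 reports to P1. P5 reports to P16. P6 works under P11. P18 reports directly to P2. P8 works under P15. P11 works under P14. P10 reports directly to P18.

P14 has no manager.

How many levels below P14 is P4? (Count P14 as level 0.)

3

Chain from P4 up to P14: P4 → P15 → P1 → P14. That is 3 steps up, so P4 is 3 levels below P14.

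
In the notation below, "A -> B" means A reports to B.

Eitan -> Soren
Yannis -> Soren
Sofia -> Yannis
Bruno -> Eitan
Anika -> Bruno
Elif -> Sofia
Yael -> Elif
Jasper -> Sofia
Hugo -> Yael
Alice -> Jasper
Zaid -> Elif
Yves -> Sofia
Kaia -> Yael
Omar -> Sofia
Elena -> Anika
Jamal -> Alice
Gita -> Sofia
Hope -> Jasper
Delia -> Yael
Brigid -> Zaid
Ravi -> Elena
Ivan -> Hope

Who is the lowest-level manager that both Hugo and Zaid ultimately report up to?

Elif

Hugo's chain of managers is Yael, Elif, Sofia, Yannis, Soren. Zaid's chain of managers is Elif, Sofia, Yannis, Soren. The first manager that appears in both chains is Elif.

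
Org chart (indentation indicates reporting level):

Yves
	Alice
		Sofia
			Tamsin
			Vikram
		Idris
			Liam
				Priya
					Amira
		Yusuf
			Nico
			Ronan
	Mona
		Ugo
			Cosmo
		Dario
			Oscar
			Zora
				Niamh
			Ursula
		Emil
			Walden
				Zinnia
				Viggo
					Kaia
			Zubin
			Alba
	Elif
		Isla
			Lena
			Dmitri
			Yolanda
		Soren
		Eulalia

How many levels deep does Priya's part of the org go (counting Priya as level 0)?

1

The longest chain under Priya runs Priya → Amira, which is 1 level below Priya.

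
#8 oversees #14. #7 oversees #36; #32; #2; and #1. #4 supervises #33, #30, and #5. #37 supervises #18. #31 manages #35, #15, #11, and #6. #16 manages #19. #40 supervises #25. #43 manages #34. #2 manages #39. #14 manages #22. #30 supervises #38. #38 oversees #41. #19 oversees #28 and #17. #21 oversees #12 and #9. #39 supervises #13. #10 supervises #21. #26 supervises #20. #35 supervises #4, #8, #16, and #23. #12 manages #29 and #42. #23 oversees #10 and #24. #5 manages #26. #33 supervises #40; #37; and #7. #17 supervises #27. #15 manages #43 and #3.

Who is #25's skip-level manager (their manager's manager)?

#33

#25 reports to #40, and #40 reports to #33. So #25's skip-level manager is #33.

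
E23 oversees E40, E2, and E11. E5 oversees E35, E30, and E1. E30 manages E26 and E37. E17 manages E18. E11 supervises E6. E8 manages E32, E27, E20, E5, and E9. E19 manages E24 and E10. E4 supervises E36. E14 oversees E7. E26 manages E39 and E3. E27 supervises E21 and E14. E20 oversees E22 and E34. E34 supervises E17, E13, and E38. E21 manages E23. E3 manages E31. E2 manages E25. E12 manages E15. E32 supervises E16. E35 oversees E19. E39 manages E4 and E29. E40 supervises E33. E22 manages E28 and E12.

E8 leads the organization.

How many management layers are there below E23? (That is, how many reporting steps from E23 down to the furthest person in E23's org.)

The longest chain under E23 runs E23 → E11 → E6, which is 2 levels below E23.

2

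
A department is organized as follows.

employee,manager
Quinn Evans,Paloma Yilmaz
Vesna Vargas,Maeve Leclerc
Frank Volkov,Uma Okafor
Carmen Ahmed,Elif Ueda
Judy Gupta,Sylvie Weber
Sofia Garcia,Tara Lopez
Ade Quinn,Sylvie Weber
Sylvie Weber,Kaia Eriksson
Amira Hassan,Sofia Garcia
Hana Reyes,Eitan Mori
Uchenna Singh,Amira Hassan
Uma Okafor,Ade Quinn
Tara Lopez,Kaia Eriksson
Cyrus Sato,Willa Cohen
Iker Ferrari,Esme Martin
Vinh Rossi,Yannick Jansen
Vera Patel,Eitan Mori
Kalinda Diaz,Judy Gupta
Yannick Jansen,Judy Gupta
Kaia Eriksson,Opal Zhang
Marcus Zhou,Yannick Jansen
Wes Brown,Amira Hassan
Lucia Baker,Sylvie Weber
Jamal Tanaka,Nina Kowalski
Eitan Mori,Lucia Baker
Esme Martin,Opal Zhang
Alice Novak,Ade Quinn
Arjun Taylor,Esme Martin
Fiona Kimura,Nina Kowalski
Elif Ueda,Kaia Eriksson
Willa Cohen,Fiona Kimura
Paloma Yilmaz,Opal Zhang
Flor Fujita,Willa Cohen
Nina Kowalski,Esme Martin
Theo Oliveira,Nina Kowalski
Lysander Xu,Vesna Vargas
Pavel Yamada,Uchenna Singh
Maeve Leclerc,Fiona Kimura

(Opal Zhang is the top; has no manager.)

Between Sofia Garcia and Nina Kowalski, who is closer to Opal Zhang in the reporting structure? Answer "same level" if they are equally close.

Sofia Garcia is 3 levels below Opal Zhang; Nina Kowalski is 2. Nina Kowalski is higher.

Nina Kowalski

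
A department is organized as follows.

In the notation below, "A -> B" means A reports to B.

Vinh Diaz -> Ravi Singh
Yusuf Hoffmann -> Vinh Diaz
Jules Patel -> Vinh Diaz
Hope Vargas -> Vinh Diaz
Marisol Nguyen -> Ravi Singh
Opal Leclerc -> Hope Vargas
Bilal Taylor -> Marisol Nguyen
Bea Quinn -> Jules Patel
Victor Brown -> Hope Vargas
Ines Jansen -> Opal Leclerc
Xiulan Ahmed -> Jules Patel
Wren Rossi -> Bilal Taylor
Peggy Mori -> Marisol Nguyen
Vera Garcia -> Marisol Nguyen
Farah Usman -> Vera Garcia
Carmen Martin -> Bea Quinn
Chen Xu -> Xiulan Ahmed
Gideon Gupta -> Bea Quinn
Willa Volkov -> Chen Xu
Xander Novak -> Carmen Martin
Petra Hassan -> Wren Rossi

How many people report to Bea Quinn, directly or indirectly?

3

Bea Quinn directly manages Carmen Martin, Gideon Gupta. Under Carmen Martin: Xander Novak (1). Gideon Gupta has no reports. So Bea Quinn's organization is 2 direct reports plus everyone under them: 2 + 1 = 3.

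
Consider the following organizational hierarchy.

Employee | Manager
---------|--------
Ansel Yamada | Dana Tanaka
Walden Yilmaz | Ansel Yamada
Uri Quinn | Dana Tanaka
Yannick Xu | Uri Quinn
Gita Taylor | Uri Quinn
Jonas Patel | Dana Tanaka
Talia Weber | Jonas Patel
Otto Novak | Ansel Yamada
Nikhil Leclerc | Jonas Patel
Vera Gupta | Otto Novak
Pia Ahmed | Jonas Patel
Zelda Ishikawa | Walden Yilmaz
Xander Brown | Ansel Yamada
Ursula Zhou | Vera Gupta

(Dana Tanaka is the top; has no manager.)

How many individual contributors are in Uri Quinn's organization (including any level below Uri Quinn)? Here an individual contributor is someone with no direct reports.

2

The people in Uri Quinn's organization with no one reporting to them are Gita Taylor, Yannick Xu. That is 2.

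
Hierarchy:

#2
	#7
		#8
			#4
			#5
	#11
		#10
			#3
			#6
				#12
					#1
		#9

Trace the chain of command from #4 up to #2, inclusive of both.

#4 reports to #8. #8 reports to #7. #7 reports to #2. #2 is at the top.

#4 -> #8 -> #7 -> #2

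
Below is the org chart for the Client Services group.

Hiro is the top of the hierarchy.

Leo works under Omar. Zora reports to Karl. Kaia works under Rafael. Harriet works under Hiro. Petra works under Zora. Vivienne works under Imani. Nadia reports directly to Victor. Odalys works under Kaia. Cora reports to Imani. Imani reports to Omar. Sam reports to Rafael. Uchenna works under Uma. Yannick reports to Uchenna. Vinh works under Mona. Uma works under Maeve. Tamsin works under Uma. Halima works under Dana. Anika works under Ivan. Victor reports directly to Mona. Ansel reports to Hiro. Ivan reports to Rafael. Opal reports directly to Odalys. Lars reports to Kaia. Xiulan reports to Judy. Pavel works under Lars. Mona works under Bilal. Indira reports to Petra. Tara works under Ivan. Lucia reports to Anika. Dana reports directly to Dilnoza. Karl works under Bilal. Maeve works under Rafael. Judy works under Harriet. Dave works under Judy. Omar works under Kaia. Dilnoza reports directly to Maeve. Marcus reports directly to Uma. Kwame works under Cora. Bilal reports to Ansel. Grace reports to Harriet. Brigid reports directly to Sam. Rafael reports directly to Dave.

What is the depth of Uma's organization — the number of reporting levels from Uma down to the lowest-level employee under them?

The longest chain under Uma runs Uma → Uchenna → Yannick, which is 2 levels below Uma.

2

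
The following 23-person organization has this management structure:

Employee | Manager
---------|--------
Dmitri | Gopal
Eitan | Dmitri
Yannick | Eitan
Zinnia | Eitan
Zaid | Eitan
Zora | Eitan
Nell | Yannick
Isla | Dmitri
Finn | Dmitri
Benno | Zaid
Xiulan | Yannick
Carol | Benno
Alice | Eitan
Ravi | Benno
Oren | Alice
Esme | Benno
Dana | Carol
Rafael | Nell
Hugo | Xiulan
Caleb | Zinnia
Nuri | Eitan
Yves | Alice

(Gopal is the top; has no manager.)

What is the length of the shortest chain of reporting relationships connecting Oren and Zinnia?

3

Oren is 2 levels below Eitan, and Zinnia is 1 level below Eitan (their lowest common manager). The shortest path runs up from Oren to Eitan and back down to Zinnia: 2 + 1 = 3 links.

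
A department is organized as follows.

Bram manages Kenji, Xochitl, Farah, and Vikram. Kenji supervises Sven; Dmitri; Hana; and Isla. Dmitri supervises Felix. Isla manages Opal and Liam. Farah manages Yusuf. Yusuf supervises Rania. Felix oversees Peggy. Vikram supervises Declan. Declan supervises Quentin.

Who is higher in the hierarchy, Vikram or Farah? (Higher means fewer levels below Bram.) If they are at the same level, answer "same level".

Both Vikram and Farah are 1 level below Bram.

same level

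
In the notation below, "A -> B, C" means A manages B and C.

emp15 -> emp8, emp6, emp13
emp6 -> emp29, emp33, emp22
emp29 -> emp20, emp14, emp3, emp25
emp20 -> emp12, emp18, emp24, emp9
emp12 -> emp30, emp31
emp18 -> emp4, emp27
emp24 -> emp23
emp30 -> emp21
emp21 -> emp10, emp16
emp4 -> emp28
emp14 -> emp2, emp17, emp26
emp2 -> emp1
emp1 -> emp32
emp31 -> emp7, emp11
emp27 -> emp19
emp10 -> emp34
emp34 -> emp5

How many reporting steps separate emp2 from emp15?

4

Chain from emp2 up to emp15: emp2 → emp14 → emp29 → emp6 → emp15. That is 4 steps up, so emp2 is 4 levels below emp15.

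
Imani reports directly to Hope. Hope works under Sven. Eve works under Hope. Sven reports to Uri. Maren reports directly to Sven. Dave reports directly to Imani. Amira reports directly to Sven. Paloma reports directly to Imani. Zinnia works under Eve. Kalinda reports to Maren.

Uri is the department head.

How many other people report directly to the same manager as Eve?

1

Eve reports to Hope. Hope's other direct reports are Imani — 1 peer.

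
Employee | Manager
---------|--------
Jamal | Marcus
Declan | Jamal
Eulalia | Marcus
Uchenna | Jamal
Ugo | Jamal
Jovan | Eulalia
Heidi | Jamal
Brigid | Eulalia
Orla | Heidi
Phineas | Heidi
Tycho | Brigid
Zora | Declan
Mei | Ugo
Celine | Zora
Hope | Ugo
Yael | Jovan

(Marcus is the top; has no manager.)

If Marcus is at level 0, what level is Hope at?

Chain from Hope up to Marcus: Hope → Ugo → Jamal → Marcus. That is 3 steps up, so Hope is 3 levels below Marcus.

3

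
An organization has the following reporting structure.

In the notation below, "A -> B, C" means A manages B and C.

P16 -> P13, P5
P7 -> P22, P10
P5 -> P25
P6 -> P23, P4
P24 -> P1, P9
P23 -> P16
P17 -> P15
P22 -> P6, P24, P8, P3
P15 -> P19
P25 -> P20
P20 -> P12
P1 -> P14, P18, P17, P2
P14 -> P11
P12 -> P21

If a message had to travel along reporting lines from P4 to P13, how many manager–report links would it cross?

4

P4 is 1 level below P6, and P13 is 3 levels below P6 (their lowest common manager). The shortest path runs up from P4 to P6 and back down to P13: 1 + 3 = 4 links.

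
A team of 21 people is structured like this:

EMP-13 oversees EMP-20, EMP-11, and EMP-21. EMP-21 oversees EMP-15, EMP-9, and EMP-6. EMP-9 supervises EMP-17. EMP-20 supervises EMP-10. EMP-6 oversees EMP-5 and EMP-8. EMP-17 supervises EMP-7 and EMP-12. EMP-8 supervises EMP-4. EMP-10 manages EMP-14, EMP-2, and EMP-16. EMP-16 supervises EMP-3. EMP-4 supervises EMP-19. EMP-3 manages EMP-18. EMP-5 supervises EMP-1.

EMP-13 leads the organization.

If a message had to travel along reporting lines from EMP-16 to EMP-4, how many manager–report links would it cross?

7

EMP-16 is 3 levels below EMP-13, and EMP-4 is 4 levels below EMP-13 (their lowest common manager). The shortest path runs up from EMP-16 to EMP-13 and back down to EMP-4: 3 + 4 = 7 links.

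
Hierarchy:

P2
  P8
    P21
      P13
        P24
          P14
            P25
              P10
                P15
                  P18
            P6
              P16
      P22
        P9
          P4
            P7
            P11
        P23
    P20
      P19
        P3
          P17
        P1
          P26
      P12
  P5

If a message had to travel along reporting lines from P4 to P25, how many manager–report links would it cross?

P4 is 3 levels below P21, and P25 is 4 levels below P21 (their lowest common manager). The shortest path runs up from P4 to P21 and back down to P25: 3 + 4 = 7 links.

7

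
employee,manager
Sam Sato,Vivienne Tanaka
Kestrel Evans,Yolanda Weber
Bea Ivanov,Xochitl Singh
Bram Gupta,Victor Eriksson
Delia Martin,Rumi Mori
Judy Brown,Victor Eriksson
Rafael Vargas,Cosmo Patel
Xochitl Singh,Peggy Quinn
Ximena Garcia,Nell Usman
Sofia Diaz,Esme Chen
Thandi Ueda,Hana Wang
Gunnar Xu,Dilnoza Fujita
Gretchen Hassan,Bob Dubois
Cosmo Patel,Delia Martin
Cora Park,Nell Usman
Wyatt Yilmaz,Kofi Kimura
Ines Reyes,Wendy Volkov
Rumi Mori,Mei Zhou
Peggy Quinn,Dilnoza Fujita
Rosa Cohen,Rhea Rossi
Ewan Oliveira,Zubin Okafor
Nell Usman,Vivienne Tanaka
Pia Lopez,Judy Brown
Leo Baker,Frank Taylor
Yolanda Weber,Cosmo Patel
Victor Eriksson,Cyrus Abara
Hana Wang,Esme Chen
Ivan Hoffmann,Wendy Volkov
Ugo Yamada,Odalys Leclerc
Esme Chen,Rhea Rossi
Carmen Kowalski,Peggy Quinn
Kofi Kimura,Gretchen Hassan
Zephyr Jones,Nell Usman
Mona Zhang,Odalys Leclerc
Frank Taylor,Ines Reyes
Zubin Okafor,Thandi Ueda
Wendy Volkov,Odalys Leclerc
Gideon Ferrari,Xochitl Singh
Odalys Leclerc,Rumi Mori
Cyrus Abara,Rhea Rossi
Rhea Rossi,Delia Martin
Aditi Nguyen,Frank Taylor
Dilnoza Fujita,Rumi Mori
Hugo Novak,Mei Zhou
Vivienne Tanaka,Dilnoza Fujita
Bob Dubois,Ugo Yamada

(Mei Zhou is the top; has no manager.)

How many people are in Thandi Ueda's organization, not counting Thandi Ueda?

2

Thandi Ueda directly manages Zubin Okafor. Under Zubin Okafor: Ewan Oliveira (1). That's 2 in total.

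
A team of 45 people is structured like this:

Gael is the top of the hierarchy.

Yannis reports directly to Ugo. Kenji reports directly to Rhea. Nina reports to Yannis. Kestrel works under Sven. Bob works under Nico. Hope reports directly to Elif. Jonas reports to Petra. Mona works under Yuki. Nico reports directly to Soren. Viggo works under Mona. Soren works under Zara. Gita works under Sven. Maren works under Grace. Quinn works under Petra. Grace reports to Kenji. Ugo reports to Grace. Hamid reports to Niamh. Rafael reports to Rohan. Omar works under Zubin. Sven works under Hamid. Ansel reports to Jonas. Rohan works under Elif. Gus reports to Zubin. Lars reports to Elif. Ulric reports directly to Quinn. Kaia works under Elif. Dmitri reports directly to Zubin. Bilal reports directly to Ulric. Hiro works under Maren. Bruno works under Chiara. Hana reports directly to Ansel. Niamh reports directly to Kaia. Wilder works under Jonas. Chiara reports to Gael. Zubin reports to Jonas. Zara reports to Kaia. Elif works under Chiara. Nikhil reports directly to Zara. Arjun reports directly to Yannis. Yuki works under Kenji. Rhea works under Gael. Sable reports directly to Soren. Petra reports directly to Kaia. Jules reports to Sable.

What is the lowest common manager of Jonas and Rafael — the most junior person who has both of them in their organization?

Elif

Jonas's chain of managers is Petra, Kaia, Elif, Chiara, Gael. Rafael's chain of managers is Rohan, Elif, Chiara, Gael. The first manager that appears in both chains is Elif.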